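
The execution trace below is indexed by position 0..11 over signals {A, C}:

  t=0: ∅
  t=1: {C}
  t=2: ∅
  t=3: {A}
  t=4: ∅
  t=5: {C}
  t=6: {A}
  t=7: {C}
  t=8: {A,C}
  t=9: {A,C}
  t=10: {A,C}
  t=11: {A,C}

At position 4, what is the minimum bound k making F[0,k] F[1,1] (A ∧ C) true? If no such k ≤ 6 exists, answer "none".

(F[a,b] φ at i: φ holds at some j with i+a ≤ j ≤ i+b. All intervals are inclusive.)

3

Scan j = 4,5,… for F[1,1] (A ∧ C):
  j=4: fails
  j=5: fails
  j=6: fails
  j=7: holds
First hit at j=7, so smallest k = 7-4 = 3.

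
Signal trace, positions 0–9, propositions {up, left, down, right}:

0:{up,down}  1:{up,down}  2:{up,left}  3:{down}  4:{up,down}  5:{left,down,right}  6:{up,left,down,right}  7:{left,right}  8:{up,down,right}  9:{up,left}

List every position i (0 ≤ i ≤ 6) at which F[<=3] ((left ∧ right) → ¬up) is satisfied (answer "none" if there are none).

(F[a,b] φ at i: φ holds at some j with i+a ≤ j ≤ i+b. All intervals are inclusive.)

0, 1, 2, 3, 4, 5, 6

Evaluate at each i in [0,6]:
  i=0: ✓ (witness j=0)
  i=1: ✓ (witness j=1)
  i=2: ✓ (witness j=2)
  i=3: ✓ (witness j=3)
  i=4: ✓ (witness j=4)
  i=5: ✓ (witness j=5)
  i=6: ✓ (witness j=7)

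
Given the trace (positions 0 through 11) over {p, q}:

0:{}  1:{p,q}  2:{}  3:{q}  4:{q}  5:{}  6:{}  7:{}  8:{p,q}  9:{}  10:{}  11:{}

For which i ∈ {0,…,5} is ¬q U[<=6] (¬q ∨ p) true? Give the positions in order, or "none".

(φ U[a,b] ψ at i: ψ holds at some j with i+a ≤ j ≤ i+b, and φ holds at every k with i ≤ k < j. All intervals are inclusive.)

Evaluate at each i in [0,5]:
  i=0: ✓ (rhs at j=0)
  i=1: ✓ (rhs at j=1)
  i=2: ✓ (rhs at j=2)
  i=3: ✗ (lhs fails at k=3 before rhs at j=5)
  i=4: ✗ (lhs fails at k=4 before rhs at j=5)
  i=5: ✓ (rhs at j=5)

0, 1, 2, 5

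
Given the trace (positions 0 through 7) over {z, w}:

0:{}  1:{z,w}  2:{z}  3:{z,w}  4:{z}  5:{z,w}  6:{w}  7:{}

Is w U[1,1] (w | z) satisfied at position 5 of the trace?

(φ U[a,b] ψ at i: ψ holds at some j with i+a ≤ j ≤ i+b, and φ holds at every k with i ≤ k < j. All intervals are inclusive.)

Holds

Need some j in [6,6] with (w | z), and w at every k in [5,j-1].
  j=6: (w | z) holds; w holds at every k in [5,5] → satisfied.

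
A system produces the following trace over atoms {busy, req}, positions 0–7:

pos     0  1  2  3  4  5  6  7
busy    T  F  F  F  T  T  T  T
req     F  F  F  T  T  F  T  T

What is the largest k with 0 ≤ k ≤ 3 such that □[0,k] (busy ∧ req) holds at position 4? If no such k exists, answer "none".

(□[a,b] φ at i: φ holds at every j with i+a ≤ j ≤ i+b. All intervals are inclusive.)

(busy ∧ req) must hold from j=4 onward; find where it first fails.
  j=4: holds
  j=5: fails
Holds on [4,4], so largest k = 0.

0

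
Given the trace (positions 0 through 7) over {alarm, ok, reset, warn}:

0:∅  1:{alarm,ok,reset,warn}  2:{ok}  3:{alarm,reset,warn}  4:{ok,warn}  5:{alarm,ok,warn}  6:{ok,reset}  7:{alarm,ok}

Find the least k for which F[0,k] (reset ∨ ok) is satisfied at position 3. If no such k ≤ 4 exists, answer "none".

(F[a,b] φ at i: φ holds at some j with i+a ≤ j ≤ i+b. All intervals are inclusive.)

Scan j = 3,4,… for (reset ∨ ok):
  j=3: holds
First hit at j=3, so smallest k = 3-3 = 0.

0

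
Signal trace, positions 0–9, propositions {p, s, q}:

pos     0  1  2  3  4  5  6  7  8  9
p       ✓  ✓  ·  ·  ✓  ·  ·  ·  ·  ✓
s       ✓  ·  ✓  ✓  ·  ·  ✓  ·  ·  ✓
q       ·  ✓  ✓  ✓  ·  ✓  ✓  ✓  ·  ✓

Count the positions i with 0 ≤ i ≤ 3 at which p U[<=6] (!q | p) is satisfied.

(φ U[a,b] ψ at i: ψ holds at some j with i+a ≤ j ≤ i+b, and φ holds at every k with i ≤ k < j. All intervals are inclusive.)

2

Evaluate at each i in [0,3]:
  i=0: ✓ (rhs at j=0)
  i=1: ✓ (rhs at j=1)
  i=2: ✗ (lhs fails at k=2 before rhs at j=4)
  i=3: ✗ (lhs fails at k=3 before rhs at j=4)
Positions where it holds: {0, 1} → 2.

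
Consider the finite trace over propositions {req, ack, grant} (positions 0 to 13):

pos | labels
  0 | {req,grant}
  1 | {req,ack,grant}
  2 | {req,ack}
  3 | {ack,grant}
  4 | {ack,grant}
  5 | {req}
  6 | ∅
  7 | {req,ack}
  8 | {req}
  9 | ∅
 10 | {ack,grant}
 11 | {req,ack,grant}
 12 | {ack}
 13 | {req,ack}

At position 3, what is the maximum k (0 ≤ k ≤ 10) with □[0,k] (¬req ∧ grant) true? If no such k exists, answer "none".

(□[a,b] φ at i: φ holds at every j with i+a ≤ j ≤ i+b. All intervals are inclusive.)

1

(¬req ∧ grant) must hold from j=3 onward; find where it first fails.
  j=3: holds
  j=4: holds
  j=5: fails
Holds on [3,4], so largest k = 1.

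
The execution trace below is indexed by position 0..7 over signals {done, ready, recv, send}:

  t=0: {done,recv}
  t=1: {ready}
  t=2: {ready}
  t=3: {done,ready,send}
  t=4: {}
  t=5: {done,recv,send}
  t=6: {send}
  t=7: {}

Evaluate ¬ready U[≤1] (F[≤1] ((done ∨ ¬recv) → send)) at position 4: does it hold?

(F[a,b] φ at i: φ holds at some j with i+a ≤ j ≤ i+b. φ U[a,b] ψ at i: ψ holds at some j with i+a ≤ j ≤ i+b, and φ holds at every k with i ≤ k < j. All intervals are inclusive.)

Need some j in [4,5] with F[≤1] ((done ∨ ¬recv) → send), and ¬ready at every k in [4,j-1].
  j=4: F[≤1] ((done ∨ ¬recv) → send) holds; no prefix to check → satisfied.

Holds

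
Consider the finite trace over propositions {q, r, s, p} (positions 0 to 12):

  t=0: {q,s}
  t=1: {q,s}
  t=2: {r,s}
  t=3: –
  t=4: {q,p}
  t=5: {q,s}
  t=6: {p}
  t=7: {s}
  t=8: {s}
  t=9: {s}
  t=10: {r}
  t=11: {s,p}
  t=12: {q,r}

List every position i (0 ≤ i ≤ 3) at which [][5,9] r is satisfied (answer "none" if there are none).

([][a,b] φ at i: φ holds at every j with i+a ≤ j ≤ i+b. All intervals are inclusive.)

Evaluate at each i in [0,3]:
  i=0: ✗ (fails at j=5)
  i=1: ✗ (fails at j=6)
  i=2: ✗ (fails at j=7)
  i=3: ✗ (fails at j=8)

none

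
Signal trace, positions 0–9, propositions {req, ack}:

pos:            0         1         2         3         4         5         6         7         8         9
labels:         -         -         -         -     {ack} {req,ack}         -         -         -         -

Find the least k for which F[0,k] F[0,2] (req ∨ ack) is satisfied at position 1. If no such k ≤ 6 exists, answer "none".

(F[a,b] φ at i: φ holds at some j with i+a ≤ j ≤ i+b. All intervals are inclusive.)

1

Scan j = 1,2,… for F[0,2] (req ∨ ack):
  j=1: fails
  j=2: holds
First hit at j=2, so smallest k = 2-1 = 1.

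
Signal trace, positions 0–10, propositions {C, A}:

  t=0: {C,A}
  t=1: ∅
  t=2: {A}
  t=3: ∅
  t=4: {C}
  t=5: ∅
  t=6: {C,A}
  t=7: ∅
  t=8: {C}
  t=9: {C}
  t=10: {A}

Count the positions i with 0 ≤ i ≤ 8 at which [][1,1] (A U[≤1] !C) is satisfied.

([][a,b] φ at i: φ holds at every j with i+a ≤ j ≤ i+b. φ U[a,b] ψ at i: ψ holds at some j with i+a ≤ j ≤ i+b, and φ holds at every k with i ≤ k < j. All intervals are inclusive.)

6

Evaluate at each i in [0,8]:
  i=0: ✓ (all of [1,1])
  i=1: ✓ (all of [2,2])
  i=2: ✓ (all of [3,3])
  i=3: ✗ (fails at j=4)
  i=4: ✓ (all of [5,5])
  i=5: ✓ (all of [6,6])
  i=6: ✓ (all of [7,7])
  i=7: ✗ (fails at j=8)
  i=8: ✗ (fails at j=9)
Positions where it holds: {0, 1, 2, 4, 5, 6} → 6.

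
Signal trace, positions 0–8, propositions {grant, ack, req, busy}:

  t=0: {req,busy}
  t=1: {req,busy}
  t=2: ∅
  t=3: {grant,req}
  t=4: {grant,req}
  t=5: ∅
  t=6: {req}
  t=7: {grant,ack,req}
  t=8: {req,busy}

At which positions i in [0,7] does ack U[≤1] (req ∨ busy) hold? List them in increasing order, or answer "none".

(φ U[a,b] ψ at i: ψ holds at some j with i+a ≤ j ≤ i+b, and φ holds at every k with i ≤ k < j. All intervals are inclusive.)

0, 1, 3, 4, 6, 7

Evaluate at each i in [0,7]:
  i=0: ✓ (rhs at j=0)
  i=1: ✓ (rhs at j=1)
  i=2: ✗ (lhs fails at k=2 before rhs at j=3)
  i=3: ✓ (rhs at j=3)
  i=4: ✓ (rhs at j=4)
  i=5: ✗ (lhs fails at k=5 before rhs at j=6)
  i=6: ✓ (rhs at j=6)
  i=7: ✓ (rhs at j=7)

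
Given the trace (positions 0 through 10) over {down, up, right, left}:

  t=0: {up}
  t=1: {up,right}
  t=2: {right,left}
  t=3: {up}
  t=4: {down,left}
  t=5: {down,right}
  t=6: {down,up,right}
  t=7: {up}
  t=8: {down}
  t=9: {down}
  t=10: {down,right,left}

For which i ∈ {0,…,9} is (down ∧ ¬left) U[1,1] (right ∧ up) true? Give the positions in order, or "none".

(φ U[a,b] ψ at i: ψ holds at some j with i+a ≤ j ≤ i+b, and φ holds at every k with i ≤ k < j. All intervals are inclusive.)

Evaluate at each i in [0,9]:
  i=0: ✗ (lhs fails at k=0 before rhs at j=1)
  i=1: ✗ (no rhs in [2,2])
  i=2: ✗ (no rhs in [3,3])
  i=3: ✗ (no rhs in [4,4])
  i=4: ✗ (no rhs in [5,5])
  i=5: ✓ (rhs at j=6; lhs holds on [5,5])
  i=6: ✗ (no rhs in [7,7])
  i=7: ✗ (no rhs in [8,8])
  i=8: ✗ (no rhs in [9,9])
  i=9: ✗ (no rhs in [10,10])

5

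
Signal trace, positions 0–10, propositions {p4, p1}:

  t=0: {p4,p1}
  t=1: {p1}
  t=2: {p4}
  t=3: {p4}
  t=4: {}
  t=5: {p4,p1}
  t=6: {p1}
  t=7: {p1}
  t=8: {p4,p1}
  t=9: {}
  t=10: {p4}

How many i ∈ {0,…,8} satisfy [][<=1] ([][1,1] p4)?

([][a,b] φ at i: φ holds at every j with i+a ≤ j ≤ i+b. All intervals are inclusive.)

Evaluate at each i in [0,8]:
  i=0: ✗ (fails at j=0)
  i=1: ✓ (all of [1,2])
  i=2: ✗ (fails at j=3)
  i=3: ✗ (fails at j=3)
  i=4: ✗ (fails at j=5)
  i=5: ✗ (fails at j=5)
  i=6: ✗ (fails at j=6)
  i=7: ✗ (fails at j=8)
  i=8: ✗ (fails at j=8)
Positions where it holds: {1} → 1.

1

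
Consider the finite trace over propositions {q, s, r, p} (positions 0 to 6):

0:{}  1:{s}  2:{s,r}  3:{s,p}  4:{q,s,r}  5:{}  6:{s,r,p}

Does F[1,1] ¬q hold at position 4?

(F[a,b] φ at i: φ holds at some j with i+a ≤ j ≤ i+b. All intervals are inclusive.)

Check ¬q at each j in [5,5]:
  j=5: true
Found at j=5 → formula holds.

Yes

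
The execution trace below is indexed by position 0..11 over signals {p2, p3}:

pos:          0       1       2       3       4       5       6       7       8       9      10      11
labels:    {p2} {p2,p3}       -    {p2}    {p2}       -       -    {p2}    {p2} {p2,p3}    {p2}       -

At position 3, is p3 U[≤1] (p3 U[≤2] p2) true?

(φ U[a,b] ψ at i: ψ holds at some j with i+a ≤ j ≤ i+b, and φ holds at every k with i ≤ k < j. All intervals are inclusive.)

Yes

Need some j in [3,4] with (p3 U[≤2] p2), and p3 at every k in [3,j-1].
  j=3: (p3 U[≤2] p2) holds; no prefix to check → satisfied.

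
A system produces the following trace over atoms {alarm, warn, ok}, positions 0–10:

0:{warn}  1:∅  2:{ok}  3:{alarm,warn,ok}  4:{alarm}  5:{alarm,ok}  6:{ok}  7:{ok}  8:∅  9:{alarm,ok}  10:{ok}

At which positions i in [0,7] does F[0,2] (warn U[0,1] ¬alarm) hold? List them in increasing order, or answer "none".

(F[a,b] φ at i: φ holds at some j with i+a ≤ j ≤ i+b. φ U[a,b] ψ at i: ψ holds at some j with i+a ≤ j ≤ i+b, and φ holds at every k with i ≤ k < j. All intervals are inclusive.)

Evaluate at each i in [0,7]:
  i=0: ✓ (witness j=0)
  i=1: ✓ (witness j=1)
  i=2: ✓ (witness j=2)
  i=3: ✗ (none in [3,5])
  i=4: ✓ (witness j=6)
  i=5: ✓ (witness j=6)
  i=6: ✓ (witness j=6)
  i=7: ✓ (witness j=7)

0, 1, 2, 4, 5, 6, 7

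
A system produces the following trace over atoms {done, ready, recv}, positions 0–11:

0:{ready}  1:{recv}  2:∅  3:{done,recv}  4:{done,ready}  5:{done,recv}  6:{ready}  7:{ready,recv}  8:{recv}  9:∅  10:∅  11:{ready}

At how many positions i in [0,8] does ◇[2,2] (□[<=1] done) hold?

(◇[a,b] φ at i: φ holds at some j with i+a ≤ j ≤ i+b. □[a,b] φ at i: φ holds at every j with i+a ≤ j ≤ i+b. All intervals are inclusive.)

2

Evaluate at each i in [0,8]:
  i=0: ✗ (none in [2,2])
  i=1: ✓ (witness j=3)
  i=2: ✓ (witness j=4)
  i=3: ✗ (none in [5,5])
  i=4: ✗ (none in [6,6])
  i=5: ✗ (none in [7,7])
  i=6: ✗ (none in [8,8])
  i=7: ✗ (none in [9,9])
  i=8: ✗ (none in [10,10])
Positions where it holds: {1, 2} → 2.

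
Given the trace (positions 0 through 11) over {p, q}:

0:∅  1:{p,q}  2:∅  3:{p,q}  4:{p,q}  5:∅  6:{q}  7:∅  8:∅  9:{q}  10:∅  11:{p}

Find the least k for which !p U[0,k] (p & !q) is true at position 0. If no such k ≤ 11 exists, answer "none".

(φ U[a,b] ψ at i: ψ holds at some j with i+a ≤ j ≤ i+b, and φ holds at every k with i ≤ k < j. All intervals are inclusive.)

Need earliest j ≥ 0 with (p & !q), and !p at every k in [0,j-1].
  j=0: rhs fails.
  j=1: rhs fails.
  j=2: rhs fails.
  j=3: rhs fails.
  j=4: rhs fails.
  j=5: rhs fails.
  j=6: rhs fails.
  j=7: rhs fails.
  j=8: rhs fails.
  j=9: rhs fails.
  j=10: rhs fails.
  j=11: rhs holds but lhs fails at k=1.
No witness within the range → none.

none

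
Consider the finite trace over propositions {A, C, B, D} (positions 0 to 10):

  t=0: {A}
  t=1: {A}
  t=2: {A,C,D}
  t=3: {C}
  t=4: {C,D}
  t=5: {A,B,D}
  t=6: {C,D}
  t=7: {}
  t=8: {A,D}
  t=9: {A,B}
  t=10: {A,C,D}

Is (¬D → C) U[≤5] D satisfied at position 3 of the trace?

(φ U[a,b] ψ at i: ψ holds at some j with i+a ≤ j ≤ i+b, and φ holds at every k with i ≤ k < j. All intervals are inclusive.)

True

Need some j in [3,8] with D, and (¬D → C) at every k in [3,j-1].
  j=3: D false.
  j=4: D holds; (¬D → C) holds at every k in [3,3] → satisfied.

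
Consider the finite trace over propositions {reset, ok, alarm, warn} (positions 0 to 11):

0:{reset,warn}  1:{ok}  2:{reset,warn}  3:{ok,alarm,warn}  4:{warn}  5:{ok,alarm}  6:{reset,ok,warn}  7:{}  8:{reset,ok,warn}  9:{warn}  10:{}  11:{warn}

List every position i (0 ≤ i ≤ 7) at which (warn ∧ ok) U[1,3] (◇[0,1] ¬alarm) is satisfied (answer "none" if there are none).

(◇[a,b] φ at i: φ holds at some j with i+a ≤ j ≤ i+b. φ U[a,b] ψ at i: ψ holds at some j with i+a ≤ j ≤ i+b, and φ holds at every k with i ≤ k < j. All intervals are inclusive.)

3, 6

Evaluate at each i in [0,7]:
  i=0: ✗ (lhs fails at k=0 before rhs at j=1)
  i=1: ✗ (lhs fails at k=1 before rhs at j=2)
  i=2: ✗ (lhs fails at k=2 before rhs at j=3)
  i=3: ✓ (rhs at j=4; lhs holds on [3,3])
  i=4: ✗ (lhs fails at k=4 before rhs at j=5)
  i=5: ✗ (lhs fails at k=5 before rhs at j=6)
  i=6: ✓ (rhs at j=7; lhs holds on [6,6])
  i=7: ✗ (lhs fails at k=7 before rhs at j=8)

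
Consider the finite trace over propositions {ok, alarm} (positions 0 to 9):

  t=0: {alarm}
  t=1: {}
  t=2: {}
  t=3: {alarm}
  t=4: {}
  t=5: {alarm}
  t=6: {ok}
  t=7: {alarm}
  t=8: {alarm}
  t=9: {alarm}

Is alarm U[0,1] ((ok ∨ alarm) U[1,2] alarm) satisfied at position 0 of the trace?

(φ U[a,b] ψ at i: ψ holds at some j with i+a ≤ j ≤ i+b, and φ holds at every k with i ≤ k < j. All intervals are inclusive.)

Need some j in [0,1] with ((ok ∨ alarm) U[1,2] alarm), and alarm at every k in [0,j-1].
  j=0: ((ok ∨ alarm) U[1,2] alarm) — fails.
  j=1: ((ok ∨ alarm) U[1,2] alarm) — fails.
No j in the window works → until fails.

No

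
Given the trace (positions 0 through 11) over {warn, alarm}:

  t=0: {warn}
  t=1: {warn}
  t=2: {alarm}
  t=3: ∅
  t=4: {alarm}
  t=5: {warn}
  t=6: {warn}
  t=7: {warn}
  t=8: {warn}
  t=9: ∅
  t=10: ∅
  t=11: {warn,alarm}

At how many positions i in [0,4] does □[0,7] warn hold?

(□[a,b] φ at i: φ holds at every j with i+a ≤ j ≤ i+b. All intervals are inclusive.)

0

Evaluate at each i in [0,4]:
  i=0: ✗ (fails at j=2)
  i=1: ✗ (fails at j=2)
  i=2: ✗ (fails at j=2)
  i=3: ✗ (fails at j=3)
  i=4: ✗ (fails at j=4)
Positions where it holds: {} → 0.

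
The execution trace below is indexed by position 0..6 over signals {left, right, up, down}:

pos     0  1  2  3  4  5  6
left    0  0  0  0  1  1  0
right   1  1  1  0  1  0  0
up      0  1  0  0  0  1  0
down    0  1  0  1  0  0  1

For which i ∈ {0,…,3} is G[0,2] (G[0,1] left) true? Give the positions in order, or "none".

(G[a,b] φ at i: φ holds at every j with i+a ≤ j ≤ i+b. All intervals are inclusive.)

none

Evaluate at each i in [0,3]:
  i=0: ✗ (fails at j=0)
  i=1: ✗ (fails at j=1)
  i=2: ✗ (fails at j=2)
  i=3: ✗ (fails at j=3)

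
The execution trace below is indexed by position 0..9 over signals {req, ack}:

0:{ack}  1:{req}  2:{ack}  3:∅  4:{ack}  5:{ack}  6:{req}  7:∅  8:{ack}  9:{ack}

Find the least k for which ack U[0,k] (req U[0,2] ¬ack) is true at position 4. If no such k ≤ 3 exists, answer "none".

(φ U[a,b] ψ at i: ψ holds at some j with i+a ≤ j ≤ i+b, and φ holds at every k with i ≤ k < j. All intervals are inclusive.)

Need earliest j ≥ 4 with (req U[0,2] ¬ack), and ack at every k in [4,j-1].
  j=4: rhs fails.
  j=5: rhs fails.
  j=6: rhs holds; lhs holds on [4,5]. k = 2.

2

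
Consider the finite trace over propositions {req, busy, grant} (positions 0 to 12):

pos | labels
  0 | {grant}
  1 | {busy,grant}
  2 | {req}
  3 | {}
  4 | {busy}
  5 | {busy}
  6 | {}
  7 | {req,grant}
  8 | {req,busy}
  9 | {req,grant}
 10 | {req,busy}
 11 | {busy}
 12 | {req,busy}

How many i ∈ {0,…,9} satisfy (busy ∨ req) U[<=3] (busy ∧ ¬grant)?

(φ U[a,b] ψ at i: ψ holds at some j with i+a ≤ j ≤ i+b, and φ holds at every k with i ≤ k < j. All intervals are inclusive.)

Evaluate at each i in [0,9]:
  i=0: ✗ (no rhs in [0,3])
  i=1: ✗ (lhs fails at k=3 before rhs at j=4)
  i=2: ✗ (lhs fails at k=3 before rhs at j=4)
  i=3: ✗ (lhs fails at k=3 before rhs at j=4)
  i=4: ✓ (rhs at j=4)
  i=5: ✓ (rhs at j=5)
  i=6: ✗ (lhs fails at k=6 before rhs at j=8)
  i=7: ✓ (rhs at j=8; lhs holds on [7,7])
  i=8: ✓ (rhs at j=8)
  i=9: ✓ (rhs at j=10; lhs holds on [9,9])
Positions where it holds: {4, 5, 7, 8, 9} → 5.

5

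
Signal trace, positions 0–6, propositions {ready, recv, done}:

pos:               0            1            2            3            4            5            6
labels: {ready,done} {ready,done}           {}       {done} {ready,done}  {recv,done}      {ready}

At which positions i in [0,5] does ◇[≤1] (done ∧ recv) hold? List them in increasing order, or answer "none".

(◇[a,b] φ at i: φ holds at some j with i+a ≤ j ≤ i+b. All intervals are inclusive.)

Evaluate at each i in [0,5]:
  i=0: ✗ (none in [0,1])
  i=1: ✗ (none in [1,2])
  i=2: ✗ (none in [2,3])
  i=3: ✗ (none in [3,4])
  i=4: ✓ (witness j=5)
  i=5: ✓ (witness j=5)

4, 5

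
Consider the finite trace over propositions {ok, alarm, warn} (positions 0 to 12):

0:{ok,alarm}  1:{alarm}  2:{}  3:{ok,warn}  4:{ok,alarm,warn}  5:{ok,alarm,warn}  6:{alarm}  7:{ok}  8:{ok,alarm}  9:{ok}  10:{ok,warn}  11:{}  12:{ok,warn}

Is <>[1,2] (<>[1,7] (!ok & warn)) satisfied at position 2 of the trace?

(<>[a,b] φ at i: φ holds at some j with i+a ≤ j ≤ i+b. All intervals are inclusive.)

Check <>[1,7] (!ok & warn) at each j in [3,4]:
  j=3: fails (none in [4,10])
  j=4: fails (none in [5,11])
No position in the window satisfies it → formula fails.

False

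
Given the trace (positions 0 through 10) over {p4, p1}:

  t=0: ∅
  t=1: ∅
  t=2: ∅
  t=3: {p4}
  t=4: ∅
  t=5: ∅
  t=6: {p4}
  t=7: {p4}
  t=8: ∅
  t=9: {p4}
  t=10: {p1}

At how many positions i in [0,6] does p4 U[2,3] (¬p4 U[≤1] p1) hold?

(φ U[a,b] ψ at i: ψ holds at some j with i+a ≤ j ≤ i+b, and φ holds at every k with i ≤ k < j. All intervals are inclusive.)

0

Evaluate at each i in [0,6]:
  i=0: ✗ (no rhs in [2,3])
  i=1: ✗ (no rhs in [3,4])
  i=2: ✗ (no rhs in [4,5])
  i=3: ✗ (no rhs in [5,6])
  i=4: ✗ (no rhs in [6,7])
  i=5: ✗ (no rhs in [7,8])
  i=6: ✗ (no rhs in [8,9])
Positions where it holds: {} → 0.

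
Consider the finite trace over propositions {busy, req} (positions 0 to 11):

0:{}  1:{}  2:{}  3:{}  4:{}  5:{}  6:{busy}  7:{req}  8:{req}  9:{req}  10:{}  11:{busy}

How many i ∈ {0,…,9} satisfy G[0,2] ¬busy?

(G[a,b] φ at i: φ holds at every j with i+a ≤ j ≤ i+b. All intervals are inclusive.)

6

Evaluate at each i in [0,9]:
  i=0: ✓ (all of [0,2])
  i=1: ✓ (all of [1,3])
  i=2: ✓ (all of [2,4])
  i=3: ✓ (all of [3,5])
  i=4: ✗ (fails at j=6)
  i=5: ✗ (fails at j=6)
  i=6: ✗ (fails at j=6)
  i=7: ✓ (all of [7,9])
  i=8: ✓ (all of [8,10])
  i=9: ✗ (fails at j=11)
Positions where it holds: {0, 1, 2, 3, 7, 8} → 6.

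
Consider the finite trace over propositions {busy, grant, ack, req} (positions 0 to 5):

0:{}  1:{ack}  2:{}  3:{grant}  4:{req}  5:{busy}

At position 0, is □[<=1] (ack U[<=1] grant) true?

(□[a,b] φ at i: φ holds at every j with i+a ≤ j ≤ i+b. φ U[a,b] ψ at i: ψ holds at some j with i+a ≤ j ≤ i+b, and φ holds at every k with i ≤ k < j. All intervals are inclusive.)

Check (ack U[<=1] grant) at every j in [0,1]:
  j=0: fails
  j=1: fails
Fails at j=0 → formula fails.

Does not hold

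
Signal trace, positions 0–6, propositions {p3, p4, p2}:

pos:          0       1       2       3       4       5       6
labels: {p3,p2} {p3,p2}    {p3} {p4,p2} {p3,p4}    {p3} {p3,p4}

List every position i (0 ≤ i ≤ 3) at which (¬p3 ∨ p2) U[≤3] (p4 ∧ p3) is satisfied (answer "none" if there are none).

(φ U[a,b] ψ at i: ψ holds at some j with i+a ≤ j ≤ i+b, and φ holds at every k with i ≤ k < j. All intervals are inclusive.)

3

Evaluate at each i in [0,3]:
  i=0: ✗ (no rhs in [0,3])
  i=1: ✗ (lhs fails at k=2 before rhs at j=4)
  i=2: ✗ (lhs fails at k=2 before rhs at j=4)
  i=3: ✓ (rhs at j=4; lhs holds on [3,3])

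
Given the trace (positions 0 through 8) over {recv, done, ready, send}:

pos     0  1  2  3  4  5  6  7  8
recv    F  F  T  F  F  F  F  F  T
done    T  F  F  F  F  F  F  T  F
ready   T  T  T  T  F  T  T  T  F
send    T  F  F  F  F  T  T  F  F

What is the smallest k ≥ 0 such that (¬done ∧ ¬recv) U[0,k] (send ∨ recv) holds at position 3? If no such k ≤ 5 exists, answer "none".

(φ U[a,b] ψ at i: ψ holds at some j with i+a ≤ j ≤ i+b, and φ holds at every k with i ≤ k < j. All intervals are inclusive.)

Need earliest j ≥ 3 with (send ∨ recv), and (¬done ∧ ¬recv) at every k in [3,j-1].
  j=3: rhs fails.
  j=4: rhs fails.
  j=5: rhs holds; lhs holds on [3,4]. k = 2.

2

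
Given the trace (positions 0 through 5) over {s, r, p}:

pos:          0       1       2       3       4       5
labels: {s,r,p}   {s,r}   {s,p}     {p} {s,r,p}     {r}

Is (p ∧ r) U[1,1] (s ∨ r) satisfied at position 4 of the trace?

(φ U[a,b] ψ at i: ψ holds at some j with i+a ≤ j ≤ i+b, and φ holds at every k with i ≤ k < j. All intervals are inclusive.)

Need some j in [5,5] with (s ∨ r), and (p ∧ r) at every k in [4,j-1].
  j=5: (s ∨ r) holds; (p ∧ r) holds at every k in [4,4] → satisfied.

True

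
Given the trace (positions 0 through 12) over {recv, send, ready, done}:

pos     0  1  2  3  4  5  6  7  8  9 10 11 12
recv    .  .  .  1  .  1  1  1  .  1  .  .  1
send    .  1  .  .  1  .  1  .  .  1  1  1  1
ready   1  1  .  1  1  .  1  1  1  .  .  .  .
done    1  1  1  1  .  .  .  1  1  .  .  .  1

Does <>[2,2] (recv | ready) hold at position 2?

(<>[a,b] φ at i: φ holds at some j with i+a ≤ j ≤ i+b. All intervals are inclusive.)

True

Check (recv | ready) at each j in [4,4]:
  j=4: true
Found at j=4 → formula holds.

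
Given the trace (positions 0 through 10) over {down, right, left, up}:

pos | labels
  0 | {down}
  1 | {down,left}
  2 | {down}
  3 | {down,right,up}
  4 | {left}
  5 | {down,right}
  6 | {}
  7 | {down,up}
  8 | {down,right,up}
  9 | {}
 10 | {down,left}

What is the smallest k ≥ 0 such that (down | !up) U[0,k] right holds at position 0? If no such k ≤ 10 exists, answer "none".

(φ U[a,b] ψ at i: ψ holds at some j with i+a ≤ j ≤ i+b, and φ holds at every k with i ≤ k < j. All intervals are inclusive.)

Need earliest j ≥ 0 with right, and (down | !up) at every k in [0,j-1].
  j=0: rhs fails.
  j=1: rhs fails.
  j=2: rhs fails.
  j=3: rhs holds; lhs holds on [0,2]. k = 3.

3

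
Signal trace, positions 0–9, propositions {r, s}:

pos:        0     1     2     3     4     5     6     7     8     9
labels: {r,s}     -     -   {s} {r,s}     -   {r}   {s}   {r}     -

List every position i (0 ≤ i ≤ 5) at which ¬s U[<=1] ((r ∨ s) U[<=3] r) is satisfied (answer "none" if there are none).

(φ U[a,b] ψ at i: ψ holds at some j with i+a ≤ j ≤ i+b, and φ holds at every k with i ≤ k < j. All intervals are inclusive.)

0, 2, 3, 4, 5

Evaluate at each i in [0,5]:
  i=0: ✓ (rhs at j=0)
  i=1: ✗ (no rhs in [1,2])
  i=2: ✓ (rhs at j=3; lhs holds on [2,2])
  i=3: ✓ (rhs at j=3)
  i=4: ✓ (rhs at j=4)
  i=5: ✓ (rhs at j=6; lhs holds on [5,5])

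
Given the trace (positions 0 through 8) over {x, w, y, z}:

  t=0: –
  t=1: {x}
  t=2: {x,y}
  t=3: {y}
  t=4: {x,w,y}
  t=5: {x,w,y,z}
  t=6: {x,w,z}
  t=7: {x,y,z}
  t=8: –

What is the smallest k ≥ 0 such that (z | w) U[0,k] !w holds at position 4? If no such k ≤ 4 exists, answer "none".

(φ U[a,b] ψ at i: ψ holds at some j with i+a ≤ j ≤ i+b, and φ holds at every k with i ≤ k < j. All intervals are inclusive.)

3

Need earliest j ≥ 4 with !w, and (z | w) at every k in [4,j-1].
  j=4: rhs fails.
  j=5: rhs fails.
  j=6: rhs fails.
  j=7: rhs holds; lhs holds on [4,6]. k = 3.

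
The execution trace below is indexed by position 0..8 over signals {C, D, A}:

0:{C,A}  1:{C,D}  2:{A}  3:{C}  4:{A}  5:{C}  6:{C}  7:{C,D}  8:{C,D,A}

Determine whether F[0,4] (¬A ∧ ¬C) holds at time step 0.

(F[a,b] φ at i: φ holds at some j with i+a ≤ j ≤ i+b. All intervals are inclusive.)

Check (¬A ∧ ¬C) at each j in [0,4]:
  j=0: false
  j=1: false
  j=2: false
  j=3: false
  j=4: false
No position in the window satisfies it → formula fails.

Does not hold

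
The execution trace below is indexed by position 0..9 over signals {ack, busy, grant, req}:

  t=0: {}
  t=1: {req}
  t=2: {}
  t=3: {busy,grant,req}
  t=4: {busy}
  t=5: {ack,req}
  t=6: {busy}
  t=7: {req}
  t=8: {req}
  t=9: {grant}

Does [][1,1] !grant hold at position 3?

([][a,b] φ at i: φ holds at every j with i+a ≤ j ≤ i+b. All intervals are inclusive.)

Check !grant at every j in [4,4]:
  j=4: true
All positions satisfy it → formula holds.

Yes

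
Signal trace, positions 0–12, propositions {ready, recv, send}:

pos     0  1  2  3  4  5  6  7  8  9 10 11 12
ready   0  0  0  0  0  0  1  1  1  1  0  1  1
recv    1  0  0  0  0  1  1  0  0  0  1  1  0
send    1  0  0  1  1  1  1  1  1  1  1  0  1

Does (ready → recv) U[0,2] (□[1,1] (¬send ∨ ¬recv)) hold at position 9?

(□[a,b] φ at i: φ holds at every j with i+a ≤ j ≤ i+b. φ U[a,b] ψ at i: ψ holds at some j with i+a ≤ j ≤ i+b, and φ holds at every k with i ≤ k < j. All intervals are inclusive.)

No

Need some j in [9,11] with □[1,1] (¬send ∨ ¬recv), and (ready → recv) at every k in [9,j-1].
  j=9: □[1,1] (¬send ∨ ¬recv) — fails at 10.
  j=10: □[1,1] (¬send ∨ ¬recv) holds, but (ready → recv) fails at k=9 → not this j.
  j=11: □[1,1] (¬send ∨ ¬recv) holds, but (ready → recv) fails at k=9 → not this j.
No j in the window works → until fails.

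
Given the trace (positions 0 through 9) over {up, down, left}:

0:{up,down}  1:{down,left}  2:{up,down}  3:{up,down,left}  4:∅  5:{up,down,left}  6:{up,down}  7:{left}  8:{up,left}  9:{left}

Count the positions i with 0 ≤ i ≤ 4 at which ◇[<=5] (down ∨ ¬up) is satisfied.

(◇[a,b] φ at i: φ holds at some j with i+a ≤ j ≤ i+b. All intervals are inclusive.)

Evaluate at each i in [0,4]:
  i=0: ✓ (witness j=0)
  i=1: ✓ (witness j=1)
  i=2: ✓ (witness j=2)
  i=3: ✓ (witness j=3)
  i=4: ✓ (witness j=4)
Positions where it holds: {0, 1, 2, 3, 4} → 5.

5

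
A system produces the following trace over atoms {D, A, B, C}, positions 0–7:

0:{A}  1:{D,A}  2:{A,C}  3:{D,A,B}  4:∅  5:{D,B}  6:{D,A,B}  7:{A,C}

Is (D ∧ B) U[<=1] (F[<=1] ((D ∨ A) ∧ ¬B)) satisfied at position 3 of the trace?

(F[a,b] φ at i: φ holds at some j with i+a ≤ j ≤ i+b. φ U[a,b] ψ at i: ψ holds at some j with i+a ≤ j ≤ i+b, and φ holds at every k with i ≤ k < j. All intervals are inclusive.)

False

Need some j in [3,4] with F[<=1] ((D ∨ A) ∧ ¬B), and (D ∧ B) at every k in [3,j-1].
  j=3: F[<=1] ((D ∨ A) ∧ ¬B) — fails (none in [3,4]).
  j=4: F[<=1] ((D ∨ A) ∧ ¬B) — fails (none in [4,5]).
No j in the window works → until fails.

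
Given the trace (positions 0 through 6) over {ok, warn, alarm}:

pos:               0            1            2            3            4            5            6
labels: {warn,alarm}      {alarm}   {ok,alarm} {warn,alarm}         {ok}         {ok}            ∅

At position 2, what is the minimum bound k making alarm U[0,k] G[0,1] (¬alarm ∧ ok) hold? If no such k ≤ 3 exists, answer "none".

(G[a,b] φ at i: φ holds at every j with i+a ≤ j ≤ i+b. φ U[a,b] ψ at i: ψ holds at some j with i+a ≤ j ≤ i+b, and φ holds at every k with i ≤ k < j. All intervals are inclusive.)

2

Need earliest j ≥ 2 with G[0,1] (¬alarm ∧ ok), and alarm at every k in [2,j-1].
  j=2: rhs fails.
  j=3: rhs fails.
  j=4: rhs holds; lhs holds on [2,3]. k = 2.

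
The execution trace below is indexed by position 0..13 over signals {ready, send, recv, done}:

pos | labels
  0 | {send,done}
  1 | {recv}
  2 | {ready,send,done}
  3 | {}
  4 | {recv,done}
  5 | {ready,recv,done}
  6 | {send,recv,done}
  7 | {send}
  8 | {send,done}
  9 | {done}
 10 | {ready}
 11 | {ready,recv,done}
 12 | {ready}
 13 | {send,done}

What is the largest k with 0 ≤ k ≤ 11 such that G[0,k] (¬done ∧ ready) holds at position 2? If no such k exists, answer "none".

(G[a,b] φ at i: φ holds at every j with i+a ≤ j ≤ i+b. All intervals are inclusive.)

(¬done ∧ ready) must hold from j=2 onward; find where it first fails.
  j=2: fails → no k works.

none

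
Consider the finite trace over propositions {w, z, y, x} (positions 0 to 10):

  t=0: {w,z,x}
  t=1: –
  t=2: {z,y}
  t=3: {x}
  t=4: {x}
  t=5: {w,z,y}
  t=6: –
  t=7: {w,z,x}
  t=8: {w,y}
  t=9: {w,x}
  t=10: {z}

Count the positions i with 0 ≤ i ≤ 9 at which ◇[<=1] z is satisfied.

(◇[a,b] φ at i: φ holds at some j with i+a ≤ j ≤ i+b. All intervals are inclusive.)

8

Evaluate at each i in [0,9]:
  i=0: ✓ (witness j=0)
  i=1: ✓ (witness j=2)
  i=2: ✓ (witness j=2)
  i=3: ✗ (none in [3,4])
  i=4: ✓ (witness j=5)
  i=5: ✓ (witness j=5)
  i=6: ✓ (witness j=7)
  i=7: ✓ (witness j=7)
  i=8: ✗ (none in [8,9])
  i=9: ✓ (witness j=10)
Positions where it holds: {0, 1, 2, 4, 5, 6, 7, 9} → 8.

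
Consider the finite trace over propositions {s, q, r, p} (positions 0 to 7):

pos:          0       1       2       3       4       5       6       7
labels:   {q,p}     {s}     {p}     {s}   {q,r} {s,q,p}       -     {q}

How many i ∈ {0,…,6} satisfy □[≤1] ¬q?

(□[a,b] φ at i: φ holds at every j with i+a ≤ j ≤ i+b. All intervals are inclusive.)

2

Evaluate at each i in [0,6]:
  i=0: ✗ (fails at j=0)
  i=1: ✓ (all of [1,2])
  i=2: ✓ (all of [2,3])
  i=3: ✗ (fails at j=4)
  i=4: ✗ (fails at j=4)
  i=5: ✗ (fails at j=5)
  i=6: ✗ (fails at j=7)
Positions where it holds: {1, 2} → 2.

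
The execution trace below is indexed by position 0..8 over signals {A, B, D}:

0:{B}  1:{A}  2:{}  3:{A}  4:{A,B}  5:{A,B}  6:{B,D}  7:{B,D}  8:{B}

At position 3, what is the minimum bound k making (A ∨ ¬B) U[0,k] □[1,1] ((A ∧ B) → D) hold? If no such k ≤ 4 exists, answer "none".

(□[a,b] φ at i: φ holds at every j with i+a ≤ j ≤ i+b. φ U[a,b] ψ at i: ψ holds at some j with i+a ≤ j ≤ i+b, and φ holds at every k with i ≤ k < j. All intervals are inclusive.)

2

Need earliest j ≥ 3 with □[1,1] ((A ∧ B) → D), and (A ∨ ¬B) at every k in [3,j-1].
  j=3: rhs fails.
  j=4: rhs fails.
  j=5: rhs holds; lhs holds on [3,4]. k = 2.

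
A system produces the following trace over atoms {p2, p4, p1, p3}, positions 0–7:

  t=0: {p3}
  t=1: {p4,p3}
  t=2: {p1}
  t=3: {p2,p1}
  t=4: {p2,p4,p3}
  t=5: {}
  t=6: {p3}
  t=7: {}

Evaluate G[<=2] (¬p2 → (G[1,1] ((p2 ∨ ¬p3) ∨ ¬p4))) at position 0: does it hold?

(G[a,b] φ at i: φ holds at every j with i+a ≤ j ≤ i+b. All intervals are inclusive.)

Check (¬p2 → (G[1,1] ((p2 ∨ ¬p3) ∨ ¬p4))) at every j in [0,2]:
  j=0: antecedent true; consequent fails at 1 → ✗
  j=1: antecedent true; consequent holds on [2,2] → ✓
  j=2: antecedent true; consequent holds on [3,3] → ✓
Fails at j=0 → formula fails.

False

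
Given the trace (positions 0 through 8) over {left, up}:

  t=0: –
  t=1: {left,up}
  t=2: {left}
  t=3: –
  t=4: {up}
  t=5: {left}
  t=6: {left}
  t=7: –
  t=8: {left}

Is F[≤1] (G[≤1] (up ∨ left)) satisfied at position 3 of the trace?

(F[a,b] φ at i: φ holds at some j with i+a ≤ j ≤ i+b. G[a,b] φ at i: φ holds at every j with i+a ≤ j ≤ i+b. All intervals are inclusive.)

Holds

Check G[≤1] (up ∨ left) at each j in [3,4]:
  j=3: fails at 3
  j=4: holds on [4,5]
Found at j=4 → formula holds.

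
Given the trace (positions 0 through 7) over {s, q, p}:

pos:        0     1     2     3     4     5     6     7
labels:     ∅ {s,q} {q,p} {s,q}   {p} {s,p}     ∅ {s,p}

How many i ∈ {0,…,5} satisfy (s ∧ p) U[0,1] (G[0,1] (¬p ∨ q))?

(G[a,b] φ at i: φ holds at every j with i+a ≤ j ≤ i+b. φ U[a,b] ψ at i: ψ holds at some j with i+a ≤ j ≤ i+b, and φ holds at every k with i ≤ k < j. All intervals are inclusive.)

Evaluate at each i in [0,5]:
  i=0: ✓ (rhs at j=0)
  i=1: ✓ (rhs at j=1)
  i=2: ✓ (rhs at j=2)
  i=3: ✗ (no rhs in [3,4])
  i=4: ✗ (no rhs in [4,5])
  i=5: ✗ (no rhs in [5,6])
Positions where it holds: {0, 1, 2} → 3.

3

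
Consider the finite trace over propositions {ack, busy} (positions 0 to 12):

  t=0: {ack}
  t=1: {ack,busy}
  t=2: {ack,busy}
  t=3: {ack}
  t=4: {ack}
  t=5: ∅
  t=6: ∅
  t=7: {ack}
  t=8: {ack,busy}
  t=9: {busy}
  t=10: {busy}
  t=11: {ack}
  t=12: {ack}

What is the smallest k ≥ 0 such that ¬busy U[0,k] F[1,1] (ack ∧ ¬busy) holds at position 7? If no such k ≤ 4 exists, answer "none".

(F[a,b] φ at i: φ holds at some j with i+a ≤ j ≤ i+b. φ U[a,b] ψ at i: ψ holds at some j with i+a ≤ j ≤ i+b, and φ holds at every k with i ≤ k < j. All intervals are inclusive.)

none

Need earliest j ≥ 7 with F[1,1] (ack ∧ ¬busy), and ¬busy at every k in [7,j-1].
  j=7: rhs fails.
  j=8: rhs fails.
  j=9: rhs fails.
  j=10: rhs holds but lhs fails at k=8.
  j=11: rhs holds but lhs fails at k=8.
No witness within the range → none.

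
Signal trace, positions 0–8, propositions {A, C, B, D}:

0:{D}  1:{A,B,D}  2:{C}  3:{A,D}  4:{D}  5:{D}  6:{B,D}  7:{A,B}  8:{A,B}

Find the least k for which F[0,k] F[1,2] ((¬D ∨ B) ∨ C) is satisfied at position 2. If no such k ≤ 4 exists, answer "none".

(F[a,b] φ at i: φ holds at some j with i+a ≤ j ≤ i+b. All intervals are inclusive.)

Scan j = 2,3,… for F[1,2] ((¬D ∨ B) ∨ C):
  j=2: fails
  j=3: fails
  j=4: holds
First hit at j=4, so smallest k = 4-2 = 2.

2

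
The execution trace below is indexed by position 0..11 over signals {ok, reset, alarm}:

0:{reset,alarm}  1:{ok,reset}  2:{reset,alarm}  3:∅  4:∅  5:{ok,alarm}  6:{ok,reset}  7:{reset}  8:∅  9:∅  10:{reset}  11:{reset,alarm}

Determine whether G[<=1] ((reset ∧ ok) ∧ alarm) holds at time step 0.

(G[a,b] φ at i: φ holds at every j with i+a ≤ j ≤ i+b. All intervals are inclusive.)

False

Check ((reset ∧ ok) ∧ alarm) at every j in [0,1]:
  j=0: false
  j=1: false
Fails at j=0 → formula fails.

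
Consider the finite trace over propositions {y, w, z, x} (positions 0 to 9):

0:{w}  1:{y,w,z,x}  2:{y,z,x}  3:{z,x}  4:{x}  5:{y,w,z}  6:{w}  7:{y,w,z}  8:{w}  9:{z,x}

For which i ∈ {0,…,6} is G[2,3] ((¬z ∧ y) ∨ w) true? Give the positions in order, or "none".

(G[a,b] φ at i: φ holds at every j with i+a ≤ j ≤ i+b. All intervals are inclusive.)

3, 4, 5

Evaluate at each i in [0,6]:
  i=0: ✗ (fails at j=2)
  i=1: ✗ (fails at j=3)
  i=2: ✗ (fails at j=4)
  i=3: ✓ (all of [5,6])
  i=4: ✓ (all of [6,7])
  i=5: ✓ (all of [7,8])
  i=6: ✗ (fails at j=9)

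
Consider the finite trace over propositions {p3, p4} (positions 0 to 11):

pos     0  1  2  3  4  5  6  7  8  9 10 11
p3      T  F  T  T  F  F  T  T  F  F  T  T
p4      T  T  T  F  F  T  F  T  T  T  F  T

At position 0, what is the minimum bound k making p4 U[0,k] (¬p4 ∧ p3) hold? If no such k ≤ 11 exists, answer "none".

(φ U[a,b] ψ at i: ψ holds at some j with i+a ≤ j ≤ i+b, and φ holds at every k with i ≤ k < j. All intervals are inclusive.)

3

Need earliest j ≥ 0 with (¬p4 ∧ p3), and p4 at every k in [0,j-1].
  j=0: rhs fails.
  j=1: rhs fails.
  j=2: rhs fails.
  j=3: rhs holds; lhs holds on [0,2]. k = 3.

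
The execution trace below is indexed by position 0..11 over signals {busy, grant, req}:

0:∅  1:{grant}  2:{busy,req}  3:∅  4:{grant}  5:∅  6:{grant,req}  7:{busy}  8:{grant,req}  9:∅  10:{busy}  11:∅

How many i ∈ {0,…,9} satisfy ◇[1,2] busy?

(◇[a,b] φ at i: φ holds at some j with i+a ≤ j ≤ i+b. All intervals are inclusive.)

Evaluate at each i in [0,9]:
  i=0: ✓ (witness j=2)
  i=1: ✓ (witness j=2)
  i=2: ✗ (none in [3,4])
  i=3: ✗ (none in [4,5])
  i=4: ✗ (none in [5,6])
  i=5: ✓ (witness j=7)
  i=6: ✓ (witness j=7)
  i=7: ✗ (none in [8,9])
  i=8: ✓ (witness j=10)
  i=9: ✓ (witness j=10)
Positions where it holds: {0, 1, 5, 6, 8, 9} → 6.

6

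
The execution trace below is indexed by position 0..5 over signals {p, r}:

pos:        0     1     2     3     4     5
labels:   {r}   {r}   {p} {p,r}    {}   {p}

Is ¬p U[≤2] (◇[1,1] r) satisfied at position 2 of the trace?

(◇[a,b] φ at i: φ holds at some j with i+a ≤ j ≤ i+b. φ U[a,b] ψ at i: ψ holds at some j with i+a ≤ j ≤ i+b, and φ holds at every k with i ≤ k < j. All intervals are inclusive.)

Yes

Need some j in [2,4] with ◇[1,1] r, and ¬p at every k in [2,j-1].
  j=2: ◇[1,1] r holds; no prefix to check → satisfied.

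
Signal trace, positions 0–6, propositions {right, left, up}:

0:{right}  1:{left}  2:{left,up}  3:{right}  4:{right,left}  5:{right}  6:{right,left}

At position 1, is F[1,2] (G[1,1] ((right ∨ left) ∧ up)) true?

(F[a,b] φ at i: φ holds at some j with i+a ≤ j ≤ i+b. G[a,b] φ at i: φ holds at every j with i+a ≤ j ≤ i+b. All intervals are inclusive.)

False

Check G[1,1] ((right ∨ left) ∧ up) at each j in [2,3]:
  j=2: fails at 3
  j=3: fails at 4
No position in the window satisfies it → formula fails.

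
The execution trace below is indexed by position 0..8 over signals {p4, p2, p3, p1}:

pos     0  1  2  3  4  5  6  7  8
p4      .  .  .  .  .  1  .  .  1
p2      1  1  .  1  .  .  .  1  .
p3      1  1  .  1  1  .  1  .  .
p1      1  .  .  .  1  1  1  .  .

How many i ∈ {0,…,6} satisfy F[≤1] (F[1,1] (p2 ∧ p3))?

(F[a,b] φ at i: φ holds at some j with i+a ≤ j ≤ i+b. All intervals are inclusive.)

Evaluate at each i in [0,6]:
  i=0: ✓ (witness j=0)
  i=1: ✓ (witness j=2)
  i=2: ✓ (witness j=2)
  i=3: ✗ (none in [3,4])
  i=4: ✗ (none in [4,5])
  i=5: ✗ (none in [5,6])
  i=6: ✗ (none in [6,7])
Positions where it holds: {0, 1, 2} → 3.

3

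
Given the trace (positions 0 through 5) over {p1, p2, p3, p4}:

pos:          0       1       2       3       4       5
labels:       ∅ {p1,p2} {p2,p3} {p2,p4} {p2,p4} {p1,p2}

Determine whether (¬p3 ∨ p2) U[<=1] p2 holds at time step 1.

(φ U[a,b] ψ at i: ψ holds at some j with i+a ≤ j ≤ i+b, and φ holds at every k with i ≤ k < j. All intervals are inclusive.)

Yes

Need some j in [1,2] with p2, and (¬p3 ∨ p2) at every k in [1,j-1].
  j=1: p2 holds; no prefix to check → satisfied.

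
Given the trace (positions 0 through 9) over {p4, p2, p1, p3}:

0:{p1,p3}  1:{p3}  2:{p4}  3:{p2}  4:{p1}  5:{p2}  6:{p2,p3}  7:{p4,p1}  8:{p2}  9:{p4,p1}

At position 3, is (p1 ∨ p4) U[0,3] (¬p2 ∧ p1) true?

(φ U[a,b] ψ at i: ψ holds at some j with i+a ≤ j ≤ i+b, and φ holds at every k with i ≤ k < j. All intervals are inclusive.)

Need some j in [3,6] with (¬p2 ∧ p1), and (p1 ∨ p4) at every k in [3,j-1].
  j=3: (¬p2 ∧ p1) false.
  j=4: (¬p2 ∧ p1) holds, but (p1 ∨ p4) fails at k=3 → not this j.
  j=5: (¬p2 ∧ p1) false.
  j=6: (¬p2 ∧ p1) false.
No j in the window works → until fails.

Does not hold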